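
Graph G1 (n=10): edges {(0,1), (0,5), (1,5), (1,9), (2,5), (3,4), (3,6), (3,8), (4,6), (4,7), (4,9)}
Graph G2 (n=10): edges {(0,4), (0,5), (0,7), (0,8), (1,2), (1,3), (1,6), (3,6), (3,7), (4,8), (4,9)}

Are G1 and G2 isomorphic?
Yes, isomorphic

The graphs are isomorphic.
One valid mapping φ: V(G1) → V(G2): 0→6, 1→3, 2→2, 3→4, 4→0, 5→1, 6→8, 7→5, 8→9, 9→7

Verify φ preserves adjacency — for each edge of G1, its image is an edge of G2:
  (0,1) → (φ(0),φ(1)) = (3,6) ∈ E(G2) ✓
  (0,5) → (φ(0),φ(5)) = (1,6) ∈ E(G2) ✓
  (1,5) → (φ(1),φ(5)) = (1,3) ∈ E(G2) ✓
  (1,9) → (φ(1),φ(9)) = (3,7) ∈ E(G2) ✓
  (2,5) → (φ(2),φ(5)) = (1,2) ∈ E(G2) ✓
  (3,4) → (φ(3),φ(4)) = (0,4) ∈ E(G2) ✓
  (3,6) → (φ(3),φ(6)) = (4,8) ∈ E(G2) ✓
  (3,8) → (φ(3),φ(8)) = (4,9) ∈ E(G2) ✓
  (4,6) → (φ(4),φ(6)) = (0,8) ∈ E(G2) ✓
  (4,7) → (φ(4),φ(7)) = (0,5) ∈ E(G2) ✓
  (4,9) → (φ(4),φ(9)) = (0,7) ∈ E(G2) ✓
All 11 edges of G1 map to edges of G2, and |E(G1)| = |E(G2)| = 11, so φ is a bijection on edges as well as vertices. Hence G1 ≅ G2.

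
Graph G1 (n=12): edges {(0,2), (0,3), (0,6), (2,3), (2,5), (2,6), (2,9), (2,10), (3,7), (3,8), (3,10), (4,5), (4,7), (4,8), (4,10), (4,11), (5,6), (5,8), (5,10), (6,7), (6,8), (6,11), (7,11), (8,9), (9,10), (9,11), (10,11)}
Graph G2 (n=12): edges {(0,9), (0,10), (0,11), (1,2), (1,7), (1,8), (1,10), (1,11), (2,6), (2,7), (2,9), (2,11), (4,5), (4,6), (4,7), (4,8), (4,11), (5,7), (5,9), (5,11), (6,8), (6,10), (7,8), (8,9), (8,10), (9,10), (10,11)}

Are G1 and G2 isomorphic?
Yes, isomorphic

The graphs are isomorphic.
One valid mapping φ: V(G1) → V(G2): 0→0, 1→3, 2→10, 3→9, 4→7, 5→1, 6→11, 7→5, 8→2, 9→6, 10→8, 11→4

Verify φ preserves adjacency — for each edge of G1, its image is an edge of G2:
  (0,2) → (φ(0),φ(2)) = (0,10) ∈ E(G2) ✓
  (0,3) → (φ(0),φ(3)) = (0,9) ∈ E(G2) ✓
  (0,6) → (φ(0),φ(6)) = (0,11) ∈ E(G2) ✓
  (2,3) → (φ(2),φ(3)) = (9,10) ∈ E(G2) ✓
  (2,5) → (φ(2),φ(5)) = (1,10) ∈ E(G2) ✓
  (2,6) → (φ(2),φ(6)) = (10,11) ∈ E(G2) ✓
  (2,9) → (φ(2),φ(9)) = (6,10) ∈ E(G2) ✓
  (2,10) → (φ(2),φ(10)) = (8,10) ∈ E(G2) ✓
  (3,7) → (φ(3),φ(7)) = (5,9) ∈ E(G2) ✓
  (3,8) → (φ(3),φ(8)) = (2,9) ∈ E(G2) ✓
  (3,10) → (φ(3),φ(10)) = (8,9) ∈ E(G2) ✓
  (4,5) → (φ(4),φ(5)) = (1,7) ∈ E(G2) ✓
  (4,7) → (φ(4),φ(7)) = (5,7) ∈ E(G2) ✓
  (4,8) → (φ(4),φ(8)) = (2,7) ∈ E(G2) ✓
  (4,10) → (φ(4),φ(10)) = (7,8) ∈ E(G2) ✓
  (4,11) → (φ(4),φ(11)) = (4,7) ∈ E(G2) ✓
  (5,6) → (φ(5),φ(6)) = (1,11) ∈ E(G2) ✓
  (5,8) → (φ(5),φ(8)) = (1,2) ∈ E(G2) ✓
  (5,10) → (φ(5),φ(10)) = (1,8) ∈ E(G2) ✓
  (6,7) → (φ(6),φ(7)) = (5,11) ∈ E(G2) ✓
  (6,8) → (φ(6),φ(8)) = (2,11) ∈ E(G2) ✓
  (6,11) → (φ(6),φ(11)) = (4,11) ∈ E(G2) ✓
  (7,11) → (φ(7),φ(11)) = (4,5) ∈ E(G2) ✓
  (8,9) → (φ(8),φ(9)) = (2,6) ∈ E(G2) ✓
  (9,10) → (φ(9),φ(10)) = (6,8) ∈ E(G2) ✓
  (9,11) → (φ(9),φ(11)) = (4,6) ∈ E(G2) ✓
  (10,11) → (φ(10),φ(11)) = (4,8) ∈ E(G2) ✓
All 27 edges of G1 map to edges of G2, and |E(G1)| = |E(G2)| = 27, so φ is a bijection on edges as well as vertices. Hence G1 ≅ G2.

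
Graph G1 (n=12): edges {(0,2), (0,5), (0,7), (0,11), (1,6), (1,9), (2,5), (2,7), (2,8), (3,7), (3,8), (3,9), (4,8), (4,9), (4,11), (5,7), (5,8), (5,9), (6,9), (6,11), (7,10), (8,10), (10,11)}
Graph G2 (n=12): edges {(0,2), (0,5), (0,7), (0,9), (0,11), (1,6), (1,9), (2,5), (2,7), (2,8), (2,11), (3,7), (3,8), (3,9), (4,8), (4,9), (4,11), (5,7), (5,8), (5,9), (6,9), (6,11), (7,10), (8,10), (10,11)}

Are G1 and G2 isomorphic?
No, not isomorphic

The graphs are NOT isomorphic.

Counting edges: G1 has 23 edge(s); G2 has 25 edge(s).
Edge count is an isomorphism invariant (a bijection on vertices induces a bijection on edges), so differing edge counts rule out isomorphism.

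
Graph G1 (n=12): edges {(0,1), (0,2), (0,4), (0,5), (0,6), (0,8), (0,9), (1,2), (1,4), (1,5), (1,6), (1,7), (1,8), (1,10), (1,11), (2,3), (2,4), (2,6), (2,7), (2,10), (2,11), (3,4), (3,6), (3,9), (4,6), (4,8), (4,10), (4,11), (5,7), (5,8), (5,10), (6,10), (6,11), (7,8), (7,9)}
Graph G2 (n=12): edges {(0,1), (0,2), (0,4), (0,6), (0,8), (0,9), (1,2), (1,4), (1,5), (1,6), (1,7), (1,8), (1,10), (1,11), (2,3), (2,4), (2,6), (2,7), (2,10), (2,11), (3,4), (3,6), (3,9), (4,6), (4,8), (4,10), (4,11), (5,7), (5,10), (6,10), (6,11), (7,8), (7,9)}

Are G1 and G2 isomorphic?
No, not isomorphic

The graphs are NOT isomorphic.

Counting edges: G1 has 35 edge(s); G2 has 33 edge(s).
Edge count is an isomorphism invariant (a bijection on vertices induces a bijection on edges), so differing edge counts rule out isomorphism.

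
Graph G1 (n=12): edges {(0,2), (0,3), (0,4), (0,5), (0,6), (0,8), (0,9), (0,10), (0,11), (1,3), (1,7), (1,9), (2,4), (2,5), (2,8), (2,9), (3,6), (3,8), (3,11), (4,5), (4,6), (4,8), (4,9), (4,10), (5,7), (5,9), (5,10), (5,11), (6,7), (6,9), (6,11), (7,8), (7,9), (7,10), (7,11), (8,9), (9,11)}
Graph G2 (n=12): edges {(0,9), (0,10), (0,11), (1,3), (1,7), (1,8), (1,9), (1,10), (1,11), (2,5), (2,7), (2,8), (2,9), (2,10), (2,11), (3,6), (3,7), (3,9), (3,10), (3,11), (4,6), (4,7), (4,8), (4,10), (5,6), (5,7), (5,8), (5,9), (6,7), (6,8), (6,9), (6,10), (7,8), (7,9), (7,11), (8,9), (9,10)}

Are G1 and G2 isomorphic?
Yes, isomorphic

The graphs are isomorphic.
One valid mapping φ: V(G1) → V(G2): 0→7, 1→0, 2→5, 3→11, 4→8, 5→6, 6→1, 7→10, 8→2, 9→9, 10→4, 11→3

Verify φ preserves adjacency — for each edge of G1, its image is an edge of G2:
  (0,2) → (φ(0),φ(2)) = (5,7) ∈ E(G2) ✓
  (0,3) → (φ(0),φ(3)) = (7,11) ∈ E(G2) ✓
  (0,4) → (φ(0),φ(4)) = (7,8) ∈ E(G2) ✓
  (0,5) → (φ(0),φ(5)) = (6,7) ∈ E(G2) ✓
  (0,6) → (φ(0),φ(6)) = (1,7) ∈ E(G2) ✓
  (0,8) → (φ(0),φ(8)) = (2,7) ∈ E(G2) ✓
  (0,9) → (φ(0),φ(9)) = (7,9) ∈ E(G2) ✓
  (0,10) → (φ(0),φ(10)) = (4,7) ∈ E(G2) ✓
  (0,11) → (φ(0),φ(11)) = (3,7) ∈ E(G2) ✓
  (1,3) → (φ(1),φ(3)) = (0,11) ∈ E(G2) ✓
  (1,7) → (φ(1),φ(7)) = (0,10) ∈ E(G2) ✓
  (1,9) → (φ(1),φ(9)) = (0,9) ∈ E(G2) ✓
  (2,4) → (φ(2),φ(4)) = (5,8) ∈ E(G2) ✓
  (2,5) → (φ(2),φ(5)) = (5,6) ∈ E(G2) ✓
  (2,8) → (φ(2),φ(8)) = (2,5) ∈ E(G2) ✓
  (2,9) → (φ(2),φ(9)) = (5,9) ∈ E(G2) ✓
  (3,6) → (φ(3),φ(6)) = (1,11) ∈ E(G2) ✓
  (3,8) → (φ(3),φ(8)) = (2,11) ∈ E(G2) ✓
  (3,11) → (φ(3),φ(11)) = (3,11) ∈ E(G2) ✓
  (4,5) → (φ(4),φ(5)) = (6,8) ∈ E(G2) ✓
  (4,6) → (φ(4),φ(6)) = (1,8) ∈ E(G2) ✓
  (4,8) → (φ(4),φ(8)) = (2,8) ∈ E(G2) ✓
  (4,9) → (φ(4),φ(9)) = (8,9) ∈ E(G2) ✓
  (4,10) → (φ(4),φ(10)) = (4,8) ∈ E(G2) ✓
  (5,7) → (φ(5),φ(7)) = (6,10) ∈ E(G2) ✓
  (5,9) → (φ(5),φ(9)) = (6,9) ∈ E(G2) ✓
  (5,10) → (φ(5),φ(10)) = (4,6) ∈ E(G2) ✓
  (5,11) → (φ(5),φ(11)) = (3,6) ∈ E(G2) ✓
  (6,7) → (φ(6),φ(7)) = (1,10) ∈ E(G2) ✓
  (6,9) → (φ(6),φ(9)) = (1,9) ∈ E(G2) ✓
  (6,11) → (φ(6),φ(11)) = (1,3) ∈ E(G2) ✓
  (7,8) → (φ(7),φ(8)) = (2,10) ∈ E(G2) ✓
  (7,9) → (φ(7),φ(9)) = (9,10) ∈ E(G2) ✓
  (7,10) → (φ(7),φ(10)) = (4,10) ∈ E(G2) ✓
  (7,11) → (φ(7),φ(11)) = (3,10) ∈ E(G2) ✓
  (8,9) → (φ(8),φ(9)) = (2,9) ∈ E(G2) ✓
  (9,11) → (φ(9),φ(11)) = (3,9) ∈ E(G2) ✓
All 37 edges of G1 map to edges of G2, and |E(G1)| = |E(G2)| = 37, so φ is a bijection on edges as well as vertices. Hence G1 ≅ G2.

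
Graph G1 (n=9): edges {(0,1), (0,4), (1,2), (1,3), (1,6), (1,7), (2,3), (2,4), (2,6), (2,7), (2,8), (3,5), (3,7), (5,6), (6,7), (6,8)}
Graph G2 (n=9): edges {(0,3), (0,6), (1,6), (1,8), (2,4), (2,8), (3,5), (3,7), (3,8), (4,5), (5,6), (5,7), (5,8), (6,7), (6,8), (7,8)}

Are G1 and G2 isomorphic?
Yes, isomorphic

The graphs are isomorphic.
One valid mapping φ: V(G1) → V(G2): 0→4, 1→5, 2→8, 3→3, 4→2, 5→0, 6→6, 7→7, 8→1

Verify φ preserves adjacency — for each edge of G1, its image is an edge of G2:
  (0,1) → (φ(0),φ(1)) = (4,5) ∈ E(G2) ✓
  (0,4) → (φ(0),φ(4)) = (2,4) ∈ E(G2) ✓
  (1,2) → (φ(1),φ(2)) = (5,8) ∈ E(G2) ✓
  (1,3) → (φ(1),φ(3)) = (3,5) ∈ E(G2) ✓
  (1,6) → (φ(1),φ(6)) = (5,6) ∈ E(G2) ✓
  (1,7) → (φ(1),φ(7)) = (5,7) ∈ E(G2) ✓
  (2,3) → (φ(2),φ(3)) = (3,8) ∈ E(G2) ✓
  (2,4) → (φ(2),φ(4)) = (2,8) ∈ E(G2) ✓
  (2,6) → (φ(2),φ(6)) = (6,8) ∈ E(G2) ✓
  (2,7) → (φ(2),φ(7)) = (7,8) ∈ E(G2) ✓
  (2,8) → (φ(2),φ(8)) = (1,8) ∈ E(G2) ✓
  (3,5) → (φ(3),φ(5)) = (0,3) ∈ E(G2) ✓
  (3,7) → (φ(3),φ(7)) = (3,7) ∈ E(G2) ✓
  (5,6) → (φ(5),φ(6)) = (0,6) ∈ E(G2) ✓
  (6,7) → (φ(6),φ(7)) = (6,7) ∈ E(G2) ✓
  (6,8) → (φ(6),φ(8)) = (1,6) ∈ E(G2) ✓
All 16 edges of G1 map to edges of G2, and |E(G1)| = |E(G2)| = 16, so φ is a bijection on edges as well as vertices. Hence G1 ≅ G2.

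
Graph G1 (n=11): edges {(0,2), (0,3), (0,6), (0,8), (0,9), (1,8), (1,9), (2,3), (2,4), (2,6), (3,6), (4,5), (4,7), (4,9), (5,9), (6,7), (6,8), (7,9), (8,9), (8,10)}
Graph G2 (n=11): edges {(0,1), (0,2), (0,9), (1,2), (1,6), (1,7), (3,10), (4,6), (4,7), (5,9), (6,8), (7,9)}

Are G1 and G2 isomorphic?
No, not isomorphic

The graphs are NOT isomorphic.

Connected components of G1: 1 component(s) with vertex sets [[0, 1, 2, 3, 4, 5, 6, 7, 8, 9, 10]], sizes [11].
Connected components of G2: 2 component(s) with vertex sets [[3, 10], [0, 1, 2, 4, 5, 6, 7, 8, 9]], sizes [2, 9].
The number of connected components (and the multiset of component sizes) is an isomorphism invariant — an isomorphism maps each component of G1 bijectively onto a component of G2. Since G1 has 1 component(s) and G2 has 2, they cannot be isomorphic.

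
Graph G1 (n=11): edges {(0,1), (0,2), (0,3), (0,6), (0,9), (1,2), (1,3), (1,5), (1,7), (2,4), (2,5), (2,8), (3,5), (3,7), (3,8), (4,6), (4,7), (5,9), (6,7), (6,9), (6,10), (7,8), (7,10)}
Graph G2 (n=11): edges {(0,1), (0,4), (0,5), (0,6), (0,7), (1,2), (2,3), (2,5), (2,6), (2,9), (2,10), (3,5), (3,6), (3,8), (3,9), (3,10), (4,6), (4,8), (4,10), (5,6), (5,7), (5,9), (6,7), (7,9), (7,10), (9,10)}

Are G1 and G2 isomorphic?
No, not isomorphic

The graphs are NOT isomorphic.

Counting triangles (3-cliques): G1 has 9, G2 has 17.
Triangle count is an isomorphism invariant, so differing triangle counts rule out isomorphism.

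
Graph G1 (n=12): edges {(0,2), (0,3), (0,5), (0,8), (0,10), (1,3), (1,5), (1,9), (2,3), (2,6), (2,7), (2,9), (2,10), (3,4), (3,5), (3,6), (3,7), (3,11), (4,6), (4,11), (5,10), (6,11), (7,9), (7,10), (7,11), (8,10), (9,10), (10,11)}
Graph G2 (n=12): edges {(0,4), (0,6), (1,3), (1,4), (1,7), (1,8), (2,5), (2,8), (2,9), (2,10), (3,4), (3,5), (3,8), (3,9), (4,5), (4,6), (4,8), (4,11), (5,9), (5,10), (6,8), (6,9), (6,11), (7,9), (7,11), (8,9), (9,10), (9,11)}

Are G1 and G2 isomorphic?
Yes, isomorphic

The graphs are isomorphic.
One valid mapping φ: V(G1) → V(G2): 0→6, 1→7, 2→8, 3→9, 4→10, 5→11, 6→2, 7→3, 8→0, 9→1, 10→4, 11→5

Verify φ preserves adjacency — for each edge of G1, its image is an edge of G2:
  (0,2) → (φ(0),φ(2)) = (6,8) ∈ E(G2) ✓
  (0,3) → (φ(0),φ(3)) = (6,9) ∈ E(G2) ✓
  (0,5) → (φ(0),φ(5)) = (6,11) ∈ E(G2) ✓
  (0,8) → (φ(0),φ(8)) = (0,6) ∈ E(G2) ✓
  (0,10) → (φ(0),φ(10)) = (4,6) ∈ E(G2) ✓
  (1,3) → (φ(1),φ(3)) = (7,9) ∈ E(G2) ✓
  (1,5) → (φ(1),φ(5)) = (7,11) ∈ E(G2) ✓
  (1,9) → (φ(1),φ(9)) = (1,7) ∈ E(G2) ✓
  (2,3) → (φ(2),φ(3)) = (8,9) ∈ E(G2) ✓
  (2,6) → (φ(2),φ(6)) = (2,8) ∈ E(G2) ✓
  (2,7) → (φ(2),φ(7)) = (3,8) ∈ E(G2) ✓
  (2,9) → (φ(2),φ(9)) = (1,8) ∈ E(G2) ✓
  (2,10) → (φ(2),φ(10)) = (4,8) ∈ E(G2) ✓
  (3,4) → (φ(3),φ(4)) = (9,10) ∈ E(G2) ✓
  (3,5) → (φ(3),φ(5)) = (9,11) ∈ E(G2) ✓
  (3,6) → (φ(3),φ(6)) = (2,9) ∈ E(G2) ✓
  (3,7) → (φ(3),φ(7)) = (3,9) ∈ E(G2) ✓
  (3,11) → (φ(3),φ(11)) = (5,9) ∈ E(G2) ✓
  (4,6) → (φ(4),φ(6)) = (2,10) ∈ E(G2) ✓
  (4,11) → (φ(4),φ(11)) = (5,10) ∈ E(G2) ✓
  (5,10) → (φ(5),φ(10)) = (4,11) ∈ E(G2) ✓
  (6,11) → (φ(6),φ(11)) = (2,5) ∈ E(G2) ✓
  (7,9) → (φ(7),φ(9)) = (1,3) ∈ E(G2) ✓
  (7,10) → (φ(7),φ(10)) = (3,4) ∈ E(G2) ✓
  (7,11) → (φ(7),φ(11)) = (3,5) ∈ E(G2) ✓
  (8,10) → (φ(8),φ(10)) = (0,4) ∈ E(G2) ✓
  (9,10) → (φ(9),φ(10)) = (1,4) ∈ E(G2) ✓
  (10,11) → (φ(10),φ(11)) = (4,5) ∈ E(G2) ✓
All 28 edges of G1 map to edges of G2, and |E(G1)| = |E(G2)| = 28, so φ is a bijection on edges as well as vertices. Hence G1 ≅ G2.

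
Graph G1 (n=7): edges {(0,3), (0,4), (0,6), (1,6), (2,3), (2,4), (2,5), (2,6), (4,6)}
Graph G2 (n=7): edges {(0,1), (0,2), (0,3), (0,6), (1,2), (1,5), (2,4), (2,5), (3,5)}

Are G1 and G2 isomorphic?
Yes, isomorphic

The graphs are isomorphic.
One valid mapping φ: V(G1) → V(G2): 0→5, 1→4, 2→0, 3→3, 4→1, 5→6, 6→2

Verify φ preserves adjacency — for each edge of G1, its image is an edge of G2:
  (0,3) → (φ(0),φ(3)) = (3,5) ∈ E(G2) ✓
  (0,4) → (φ(0),φ(4)) = (1,5) ∈ E(G2) ✓
  (0,6) → (φ(0),φ(6)) = (2,5) ∈ E(G2) ✓
  (1,6) → (φ(1),φ(6)) = (2,4) ∈ E(G2) ✓
  (2,3) → (φ(2),φ(3)) = (0,3) ∈ E(G2) ✓
  (2,4) → (φ(2),φ(4)) = (0,1) ∈ E(G2) ✓
  (2,5) → (φ(2),φ(5)) = (0,6) ∈ E(G2) ✓
  (2,6) → (φ(2),φ(6)) = (0,2) ∈ E(G2) ✓
  (4,6) → (φ(4),φ(6)) = (1,2) ∈ E(G2) ✓
All 9 edges of G1 map to edges of G2, and |E(G1)| = |E(G2)| = 9, so φ is a bijection on edges as well as vertices. Hence G1 ≅ G2.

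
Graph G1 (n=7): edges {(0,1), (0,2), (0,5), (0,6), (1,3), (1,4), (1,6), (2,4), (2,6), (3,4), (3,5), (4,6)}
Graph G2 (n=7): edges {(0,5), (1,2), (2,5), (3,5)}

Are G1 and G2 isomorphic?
No, not isomorphic

The graphs are NOT isomorphic.

Degrees in G1: deg(0)=4, deg(1)=4, deg(2)=3, deg(3)=3, deg(4)=4, deg(5)=2, deg(6)=4.
Sorted degree sequence of G1: [4, 4, 4, 4, 3, 3, 2].
Degrees in G2: deg(0)=1, deg(1)=1, deg(2)=2, deg(3)=1, deg(4)=0, deg(5)=3, deg(6)=0.
Sorted degree sequence of G2: [3, 2, 1, 1, 1, 0, 0].
The (sorted) degree sequence is an isomorphism invariant, so since G1 and G2 have different degree sequences they cannot be isomorphic.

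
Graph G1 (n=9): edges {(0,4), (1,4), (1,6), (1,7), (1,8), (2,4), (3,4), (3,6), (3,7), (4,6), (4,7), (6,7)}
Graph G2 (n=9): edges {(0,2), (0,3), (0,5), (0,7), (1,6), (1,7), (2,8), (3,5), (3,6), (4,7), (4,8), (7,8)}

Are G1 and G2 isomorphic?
No, not isomorphic

The graphs are NOT isomorphic.

Counting triangles (3-cliques): G1 has 7, G2 has 2.
Triangle count is an isomorphism invariant, so differing triangle counts rule out isomorphism.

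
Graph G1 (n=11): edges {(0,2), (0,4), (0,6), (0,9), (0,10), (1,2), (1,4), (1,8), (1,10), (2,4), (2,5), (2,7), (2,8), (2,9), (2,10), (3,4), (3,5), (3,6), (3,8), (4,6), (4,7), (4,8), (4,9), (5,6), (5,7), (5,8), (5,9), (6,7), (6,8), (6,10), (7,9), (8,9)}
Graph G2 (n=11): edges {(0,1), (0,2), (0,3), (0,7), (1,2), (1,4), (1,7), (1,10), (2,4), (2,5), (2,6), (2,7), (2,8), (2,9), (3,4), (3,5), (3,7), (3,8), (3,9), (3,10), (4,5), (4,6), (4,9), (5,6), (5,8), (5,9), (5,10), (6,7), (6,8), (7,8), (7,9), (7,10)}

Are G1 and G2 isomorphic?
No, not isomorphic

The graphs are NOT isomorphic.

Counting triangles (3-cliques): G1 has 31, G2 has 29.
Triangle count is an isomorphism invariant, so differing triangle counts rule out isomorphism.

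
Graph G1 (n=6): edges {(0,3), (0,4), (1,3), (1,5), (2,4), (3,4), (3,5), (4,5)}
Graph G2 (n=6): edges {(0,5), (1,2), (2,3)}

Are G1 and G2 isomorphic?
No, not isomorphic

The graphs are NOT isomorphic.

Connected components of G1: 1 component(s) with vertex sets [[0, 1, 2, 3, 4, 5]], sizes [6].
Connected components of G2: 3 component(s) with vertex sets [[4], [0, 5], [1, 2, 3]], sizes [1, 2, 3].
The number of connected components (and the multiset of component sizes) is an isomorphism invariant — an isomorphism maps each component of G1 bijectively onto a component of G2. Since G1 has 1 component(s) and G2 has 3, they cannot be isomorphic.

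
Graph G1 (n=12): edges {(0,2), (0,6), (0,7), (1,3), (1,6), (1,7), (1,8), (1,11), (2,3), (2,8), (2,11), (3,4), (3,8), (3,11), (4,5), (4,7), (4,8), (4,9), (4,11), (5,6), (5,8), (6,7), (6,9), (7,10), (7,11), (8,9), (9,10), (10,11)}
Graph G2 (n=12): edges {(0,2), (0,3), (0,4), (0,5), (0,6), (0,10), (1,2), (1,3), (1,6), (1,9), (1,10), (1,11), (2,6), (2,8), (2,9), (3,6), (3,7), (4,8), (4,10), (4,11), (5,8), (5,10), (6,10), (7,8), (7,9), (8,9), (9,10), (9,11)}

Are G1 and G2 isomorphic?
Yes, isomorphic

The graphs are isomorphic.
One valid mapping φ: V(G1) → V(G2): 0→7, 1→2, 2→3, 3→6, 4→10, 5→5, 6→8, 7→9, 8→0, 9→4, 10→11, 11→1

Verify φ preserves adjacency — for each edge of G1, its image is an edge of G2:
  (0,2) → (φ(0),φ(2)) = (3,7) ∈ E(G2) ✓
  (0,6) → (φ(0),φ(6)) = (7,8) ∈ E(G2) ✓
  (0,7) → (φ(0),φ(7)) = (7,9) ∈ E(G2) ✓
  (1,3) → (φ(1),φ(3)) = (2,6) ∈ E(G2) ✓
  (1,6) → (φ(1),φ(6)) = (2,8) ∈ E(G2) ✓
  (1,7) → (φ(1),φ(7)) = (2,9) ∈ E(G2) ✓
  (1,8) → (φ(1),φ(8)) = (0,2) ∈ E(G2) ✓
  (1,11) → (φ(1),φ(11)) = (1,2) ∈ E(G2) ✓
  (2,3) → (φ(2),φ(3)) = (3,6) ∈ E(G2) ✓
  (2,8) → (φ(2),φ(8)) = (0,3) ∈ E(G2) ✓
  (2,11) → (φ(2),φ(11)) = (1,3) ∈ E(G2) ✓
  (3,4) → (φ(3),φ(4)) = (6,10) ∈ E(G2) ✓
  (3,8) → (φ(3),φ(8)) = (0,6) ∈ E(G2) ✓
  (3,11) → (φ(3),φ(11)) = (1,6) ∈ E(G2) ✓
  (4,5) → (φ(4),φ(5)) = (5,10) ∈ E(G2) ✓
  (4,7) → (φ(4),φ(7)) = (9,10) ∈ E(G2) ✓
  (4,8) → (φ(4),φ(8)) = (0,10) ∈ E(G2) ✓
  (4,9) → (φ(4),φ(9)) = (4,10) ∈ E(G2) ✓
  (4,11) → (φ(4),φ(11)) = (1,10) ∈ E(G2) ✓
  (5,6) → (φ(5),φ(6)) = (5,8) ∈ E(G2) ✓
  (5,8) → (φ(5),φ(8)) = (0,5) ∈ E(G2) ✓
  (6,7) → (φ(6),φ(7)) = (8,9) ∈ E(G2) ✓
  (6,9) → (φ(6),φ(9)) = (4,8) ∈ E(G2) ✓
  (7,10) → (φ(7),φ(10)) = (9,11) ∈ E(G2) ✓
  (7,11) → (φ(7),φ(11)) = (1,9) ∈ E(G2) ✓
  (8,9) → (φ(8),φ(9)) = (0,4) ∈ E(G2) ✓
  (9,10) → (φ(9),φ(10)) = (4,11) ∈ E(G2) ✓
  (10,11) → (φ(10),φ(11)) = (1,11) ∈ E(G2) ✓
All 28 edges of G1 map to edges of G2, and |E(G1)| = |E(G2)| = 28, so φ is a bijection on edges as well as vertices. Hence G1 ≅ G2.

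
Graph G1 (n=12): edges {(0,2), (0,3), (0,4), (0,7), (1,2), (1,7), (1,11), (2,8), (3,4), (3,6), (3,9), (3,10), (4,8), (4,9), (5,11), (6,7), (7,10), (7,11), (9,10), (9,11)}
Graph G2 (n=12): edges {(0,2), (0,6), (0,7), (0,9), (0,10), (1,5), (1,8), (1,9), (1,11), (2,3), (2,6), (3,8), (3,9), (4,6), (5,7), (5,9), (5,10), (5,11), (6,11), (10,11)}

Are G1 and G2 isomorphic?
Yes, isomorphic

The graphs are isomorphic.
One valid mapping φ: V(G1) → V(G2): 0→9, 1→2, 2→3, 3→5, 4→1, 5→4, 6→7, 7→0, 8→8, 9→11, 10→10, 11→6

Verify φ preserves adjacency — for each edge of G1, its image is an edge of G2:
  (0,2) → (φ(0),φ(2)) = (3,9) ∈ E(G2) ✓
  (0,3) → (φ(0),φ(3)) = (5,9) ∈ E(G2) ✓
  (0,4) → (φ(0),φ(4)) = (1,9) ∈ E(G2) ✓
  (0,7) → (φ(0),φ(7)) = (0,9) ∈ E(G2) ✓
  (1,2) → (φ(1),φ(2)) = (2,3) ∈ E(G2) ✓
  (1,7) → (φ(1),φ(7)) = (0,2) ∈ E(G2) ✓
  (1,11) → (φ(1),φ(11)) = (2,6) ∈ E(G2) ✓
  (2,8) → (φ(2),φ(8)) = (3,8) ∈ E(G2) ✓
  (3,4) → (φ(3),φ(4)) = (1,5) ∈ E(G2) ✓
  (3,6) → (φ(3),φ(6)) = (5,7) ∈ E(G2) ✓
  (3,9) → (φ(3),φ(9)) = (5,11) ∈ E(G2) ✓
  (3,10) → (φ(3),φ(10)) = (5,10) ∈ E(G2) ✓
  (4,8) → (φ(4),φ(8)) = (1,8) ∈ E(G2) ✓
  (4,9) → (φ(4),φ(9)) = (1,11) ∈ E(G2) ✓
  (5,11) → (φ(5),φ(11)) = (4,6) ∈ E(G2) ✓
  (6,7) → (φ(6),φ(7)) = (0,7) ∈ E(G2) ✓
  (7,10) → (φ(7),φ(10)) = (0,10) ∈ E(G2) ✓
  (7,11) → (φ(7),φ(11)) = (0,6) ∈ E(G2) ✓
  (9,10) → (φ(9),φ(10)) = (10,11) ∈ E(G2) ✓
  (9,11) → (φ(9),φ(11)) = (6,11) ∈ E(G2) ✓
All 20 edges of G1 map to edges of G2, and |E(G1)| = |E(G2)| = 20, so φ is a bijection on edges as well as vertices. Hence G1 ≅ G2.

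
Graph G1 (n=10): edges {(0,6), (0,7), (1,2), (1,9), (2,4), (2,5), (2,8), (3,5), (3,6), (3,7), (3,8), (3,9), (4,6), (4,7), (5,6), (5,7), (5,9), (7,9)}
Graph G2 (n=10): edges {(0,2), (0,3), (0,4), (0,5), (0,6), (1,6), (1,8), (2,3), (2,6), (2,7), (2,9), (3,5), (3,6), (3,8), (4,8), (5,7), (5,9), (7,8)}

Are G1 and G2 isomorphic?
Yes, isomorphic

The graphs are isomorphic.
One valid mapping φ: V(G1) → V(G2): 0→9, 1→1, 2→8, 3→0, 4→7, 5→3, 6→5, 7→2, 8→4, 9→6

Verify φ preserves adjacency — for each edge of G1, its image is an edge of G2:
  (0,6) → (φ(0),φ(6)) = (5,9) ∈ E(G2) ✓
  (0,7) → (φ(0),φ(7)) = (2,9) ∈ E(G2) ✓
  (1,2) → (φ(1),φ(2)) = (1,8) ∈ E(G2) ✓
  (1,9) → (φ(1),φ(9)) = (1,6) ∈ E(G2) ✓
  (2,4) → (φ(2),φ(4)) = (7,8) ∈ E(G2) ✓
  (2,5) → (φ(2),φ(5)) = (3,8) ∈ E(G2) ✓
  (2,8) → (φ(2),φ(8)) = (4,8) ∈ E(G2) ✓
  (3,5) → (φ(3),φ(5)) = (0,3) ∈ E(G2) ✓
  (3,6) → (φ(3),φ(6)) = (0,5) ∈ E(G2) ✓
  (3,7) → (φ(3),φ(7)) = (0,2) ∈ E(G2) ✓
  (3,8) → (φ(3),φ(8)) = (0,4) ∈ E(G2) ✓
  (3,9) → (φ(3),φ(9)) = (0,6) ∈ E(G2) ✓
  (4,6) → (φ(4),φ(6)) = (5,7) ∈ E(G2) ✓
  (4,7) → (φ(4),φ(7)) = (2,7) ∈ E(G2) ✓
  (5,6) → (φ(5),φ(6)) = (3,5) ∈ E(G2) ✓
  (5,7) → (φ(5),φ(7)) = (2,3) ∈ E(G2) ✓
  (5,9) → (φ(5),φ(9)) = (3,6) ∈ E(G2) ✓
  (7,9) → (φ(7),φ(9)) = (2,6) ∈ E(G2) ✓
All 18 edges of G1 map to edges of G2, and |E(G1)| = |E(G2)| = 18, so φ is a bijection on edges as well as vertices. Hence G1 ≅ G2.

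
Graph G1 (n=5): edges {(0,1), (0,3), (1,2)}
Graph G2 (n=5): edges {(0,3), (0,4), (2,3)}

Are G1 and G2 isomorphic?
Yes, isomorphic

The graphs are isomorphic.
One valid mapping φ: V(G1) → V(G2): 0→3, 1→0, 2→4, 3→2, 4→1

Verify φ preserves adjacency — for each edge of G1, its image is an edge of G2:
  (0,1) → (φ(0),φ(1)) = (0,3) ∈ E(G2) ✓
  (0,3) → (φ(0),φ(3)) = (2,3) ∈ E(G2) ✓
  (1,2) → (φ(1),φ(2)) = (0,4) ∈ E(G2) ✓
All 3 edges of G1 map to edges of G2, and |E(G1)| = |E(G2)| = 3, so φ is a bijection on edges as well as vertices. Hence G1 ≅ G2.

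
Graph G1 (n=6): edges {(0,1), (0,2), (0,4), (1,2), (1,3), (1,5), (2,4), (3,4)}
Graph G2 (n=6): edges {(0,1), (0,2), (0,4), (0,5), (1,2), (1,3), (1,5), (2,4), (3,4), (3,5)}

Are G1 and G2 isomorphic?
No, not isomorphic

The graphs are NOT isomorphic.

Counting edges: G1 has 8 edge(s); G2 has 10 edge(s).
Edge count is an isomorphism invariant (a bijection on vertices induces a bijection on edges), so differing edge counts rule out isomorphism.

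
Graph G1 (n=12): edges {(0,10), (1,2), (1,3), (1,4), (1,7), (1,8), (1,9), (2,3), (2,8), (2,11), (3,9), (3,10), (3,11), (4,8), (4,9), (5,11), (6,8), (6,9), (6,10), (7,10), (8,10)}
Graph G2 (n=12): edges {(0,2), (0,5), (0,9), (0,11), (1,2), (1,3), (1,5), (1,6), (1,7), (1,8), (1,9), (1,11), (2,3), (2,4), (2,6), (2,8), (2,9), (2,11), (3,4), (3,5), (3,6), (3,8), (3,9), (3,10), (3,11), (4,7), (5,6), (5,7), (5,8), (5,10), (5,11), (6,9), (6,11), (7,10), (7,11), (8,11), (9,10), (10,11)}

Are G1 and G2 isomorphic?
No, not isomorphic

The graphs are NOT isomorphic.

Counting triangles (3-cliques): G1 has 7, G2 has 44.
Triangle count is an isomorphism invariant, so differing triangle counts rule out isomorphism.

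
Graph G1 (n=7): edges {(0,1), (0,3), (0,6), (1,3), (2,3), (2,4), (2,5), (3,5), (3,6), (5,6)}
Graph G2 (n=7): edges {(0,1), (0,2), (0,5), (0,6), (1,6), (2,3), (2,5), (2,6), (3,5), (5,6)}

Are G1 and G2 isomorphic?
No, not isomorphic

The graphs are NOT isomorphic.

Counting triangles (3-cliques): G1 has 4, G2 has 6.
Triangle count is an isomorphism invariant, so differing triangle counts rule out isomorphism.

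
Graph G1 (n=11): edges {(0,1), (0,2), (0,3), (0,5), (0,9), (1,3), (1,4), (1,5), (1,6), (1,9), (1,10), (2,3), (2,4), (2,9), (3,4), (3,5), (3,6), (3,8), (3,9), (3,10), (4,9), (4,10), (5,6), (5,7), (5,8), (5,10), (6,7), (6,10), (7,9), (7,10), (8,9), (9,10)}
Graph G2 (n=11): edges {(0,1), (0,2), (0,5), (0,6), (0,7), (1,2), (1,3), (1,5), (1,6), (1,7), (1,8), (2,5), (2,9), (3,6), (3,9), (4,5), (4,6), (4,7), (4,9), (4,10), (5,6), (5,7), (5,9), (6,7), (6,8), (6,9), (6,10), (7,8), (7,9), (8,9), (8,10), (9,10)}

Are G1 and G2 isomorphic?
Yes, isomorphic

The graphs are isomorphic.
One valid mapping φ: V(G1) → V(G2): 0→8, 1→7, 2→10, 3→6, 4→4, 5→1, 6→0, 7→2, 8→3, 9→9, 10→5

Verify φ preserves adjacency — for each edge of G1, its image is an edge of G2:
  (0,1) → (φ(0),φ(1)) = (7,8) ∈ E(G2) ✓
  (0,2) → (φ(0),φ(2)) = (8,10) ∈ E(G2) ✓
  (0,3) → (φ(0),φ(3)) = (6,8) ∈ E(G2) ✓
  (0,5) → (φ(0),φ(5)) = (1,8) ∈ E(G2) ✓
  (0,9) → (φ(0),φ(9)) = (8,9) ∈ E(G2) ✓
  (1,3) → (φ(1),φ(3)) = (6,7) ∈ E(G2) ✓
  (1,4) → (φ(1),φ(4)) = (4,7) ∈ E(G2) ✓
  (1,5) → (φ(1),φ(5)) = (1,7) ∈ E(G2) ✓
  (1,6) → (φ(1),φ(6)) = (0,7) ∈ E(G2) ✓
  (1,9) → (φ(1),φ(9)) = (7,9) ∈ E(G2) ✓
  (1,10) → (φ(1),φ(10)) = (5,7) ∈ E(G2) ✓
  (2,3) → (φ(2),φ(3)) = (6,10) ∈ E(G2) ✓
  (2,4) → (φ(2),φ(4)) = (4,10) ∈ E(G2) ✓
  (2,9) → (φ(2),φ(9)) = (9,10) ∈ E(G2) ✓
  (3,4) → (φ(3),φ(4)) = (4,6) ∈ E(G2) ✓
  (3,5) → (φ(3),φ(5)) = (1,6) ∈ E(G2) ✓
  (3,6) → (φ(3),φ(6)) = (0,6) ∈ E(G2) ✓
  (3,8) → (φ(3),φ(8)) = (3,6) ∈ E(G2) ✓
  (3,9) → (φ(3),φ(9)) = (6,9) ∈ E(G2) ✓
  (3,10) → (φ(3),φ(10)) = (5,6) ∈ E(G2) ✓
  (4,9) → (φ(4),φ(9)) = (4,9) ∈ E(G2) ✓
  (4,10) → (φ(4),φ(10)) = (4,5) ∈ E(G2) ✓
  (5,6) → (φ(5),φ(6)) = (0,1) ∈ E(G2) ✓
  (5,7) → (φ(5),φ(7)) = (1,2) ∈ E(G2) ✓
  (5,8) → (φ(5),φ(8)) = (1,3) ∈ E(G2) ✓
  (5,10) → (φ(5),φ(10)) = (1,5) ∈ E(G2) ✓
  (6,7) → (φ(6),φ(7)) = (0,2) ∈ E(G2) ✓
  (6,10) → (φ(6),φ(10)) = (0,5) ∈ E(G2) ✓
  (7,9) → (φ(7),φ(9)) = (2,9) ∈ E(G2) ✓
  (7,10) → (φ(7),φ(10)) = (2,5) ∈ E(G2) ✓
  (8,9) → (φ(8),φ(9)) = (3,9) ∈ E(G2) ✓
  (9,10) → (φ(9),φ(10)) = (5,9) ∈ E(G2) ✓
All 32 edges of G1 map to edges of G2, and |E(G1)| = |E(G2)| = 32, so φ is a bijection on edges as well as vertices. Hence G1 ≅ G2.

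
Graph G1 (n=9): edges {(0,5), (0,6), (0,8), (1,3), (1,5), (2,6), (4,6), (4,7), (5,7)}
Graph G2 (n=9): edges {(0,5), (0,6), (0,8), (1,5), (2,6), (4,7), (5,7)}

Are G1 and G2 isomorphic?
No, not isomorphic

The graphs are NOT isomorphic.

Counting edges: G1 has 9 edge(s); G2 has 7 edge(s).
Edge count is an isomorphism invariant (a bijection on vertices induces a bijection on edges), so differing edge counts rule out isomorphism.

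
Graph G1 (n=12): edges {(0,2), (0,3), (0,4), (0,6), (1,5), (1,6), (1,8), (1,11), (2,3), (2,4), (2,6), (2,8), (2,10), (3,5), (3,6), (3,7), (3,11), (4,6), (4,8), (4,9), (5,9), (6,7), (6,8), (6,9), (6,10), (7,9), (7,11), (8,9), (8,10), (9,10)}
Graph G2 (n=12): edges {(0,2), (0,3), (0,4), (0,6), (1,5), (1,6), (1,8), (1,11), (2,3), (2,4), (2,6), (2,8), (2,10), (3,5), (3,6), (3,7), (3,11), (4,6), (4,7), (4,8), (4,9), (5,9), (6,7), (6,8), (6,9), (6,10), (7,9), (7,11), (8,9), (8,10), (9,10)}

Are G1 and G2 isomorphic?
No, not isomorphic

The graphs are NOT isomorphic.

Counting edges: G1 has 30 edge(s); G2 has 31 edge(s).
Edge count is an isomorphism invariant (a bijection on vertices induces a bijection on edges), so differing edge counts rule out isomorphism.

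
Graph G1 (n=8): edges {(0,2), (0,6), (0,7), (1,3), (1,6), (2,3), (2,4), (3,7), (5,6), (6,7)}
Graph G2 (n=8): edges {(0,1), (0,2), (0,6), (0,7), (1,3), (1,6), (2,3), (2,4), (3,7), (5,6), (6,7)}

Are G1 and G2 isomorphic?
No, not isomorphic

The graphs are NOT isomorphic.

Counting edges: G1 has 10 edge(s); G2 has 11 edge(s).
Edge count is an isomorphism invariant (a bijection on vertices induces a bijection on edges), so differing edge counts rule out isomorphism.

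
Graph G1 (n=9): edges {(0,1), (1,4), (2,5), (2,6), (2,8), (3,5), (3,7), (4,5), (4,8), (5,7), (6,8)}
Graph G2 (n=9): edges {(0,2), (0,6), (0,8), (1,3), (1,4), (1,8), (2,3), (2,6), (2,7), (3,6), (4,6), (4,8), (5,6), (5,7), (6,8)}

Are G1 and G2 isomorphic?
No, not isomorphic

The graphs are NOT isomorphic.

Degrees in G1: deg(0)=1, deg(1)=2, deg(2)=3, deg(3)=2, deg(4)=3, deg(5)=4, deg(6)=2, deg(7)=2, deg(8)=3.
Sorted degree sequence of G1: [4, 3, 3, 3, 2, 2, 2, 2, 1].
Degrees in G2: deg(0)=3, deg(1)=3, deg(2)=4, deg(3)=3, deg(4)=3, deg(5)=2, deg(6)=6, deg(7)=2, deg(8)=4.
Sorted degree sequence of G2: [6, 4, 4, 3, 3, 3, 3, 2, 2].
The (sorted) degree sequence is an isomorphism invariant, so since G1 and G2 have different degree sequences they cannot be isomorphic.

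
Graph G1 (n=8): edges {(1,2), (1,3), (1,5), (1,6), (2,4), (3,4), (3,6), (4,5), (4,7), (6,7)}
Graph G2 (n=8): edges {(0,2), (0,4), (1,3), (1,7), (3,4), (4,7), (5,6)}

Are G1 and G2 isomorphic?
No, not isomorphic

The graphs are NOT isomorphic.

Degrees in G1: deg(0)=0, deg(1)=4, deg(2)=2, deg(3)=3, deg(4)=4, deg(5)=2, deg(6)=3, deg(7)=2.
Sorted degree sequence of G1: [4, 4, 3, 3, 2, 2, 2, 0].
Degrees in G2: deg(0)=2, deg(1)=2, deg(2)=1, deg(3)=2, deg(4)=3, deg(5)=1, deg(6)=1, deg(7)=2.
Sorted degree sequence of G2: [3, 2, 2, 2, 2, 1, 1, 1].
The (sorted) degree sequence is an isomorphism invariant, so since G1 and G2 have different degree sequences they cannot be isomorphic.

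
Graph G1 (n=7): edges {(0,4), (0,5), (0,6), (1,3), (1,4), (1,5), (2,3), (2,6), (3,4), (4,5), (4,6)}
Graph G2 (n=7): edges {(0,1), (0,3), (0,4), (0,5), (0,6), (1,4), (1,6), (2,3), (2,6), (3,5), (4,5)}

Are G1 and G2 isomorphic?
Yes, isomorphic

The graphs are isomorphic.
One valid mapping φ: V(G1) → V(G2): 0→5, 1→1, 2→2, 3→6, 4→0, 5→4, 6→3

Verify φ preserves adjacency — for each edge of G1, its image is an edge of G2:
  (0,4) → (φ(0),φ(4)) = (0,5) ∈ E(G2) ✓
  (0,5) → (φ(0),φ(5)) = (4,5) ∈ E(G2) ✓
  (0,6) → (φ(0),φ(6)) = (3,5) ∈ E(G2) ✓
  (1,3) → (φ(1),φ(3)) = (1,6) ∈ E(G2) ✓
  (1,4) → (φ(1),φ(4)) = (0,1) ∈ E(G2) ✓
  (1,5) → (φ(1),φ(5)) = (1,4) ∈ E(G2) ✓
  (2,3) → (φ(2),φ(3)) = (2,6) ∈ E(G2) ✓
  (2,6) → (φ(2),φ(6)) = (2,3) ∈ E(G2) ✓
  (3,4) → (φ(3),φ(4)) = (0,6) ∈ E(G2) ✓
  (4,5) → (φ(4),φ(5)) = (0,4) ∈ E(G2) ✓
  (4,6) → (φ(4),φ(6)) = (0,3) ∈ E(G2) ✓
All 11 edges of G1 map to edges of G2, and |E(G1)| = |E(G2)| = 11, so φ is a bijection on edges as well as vertices. Hence G1 ≅ G2.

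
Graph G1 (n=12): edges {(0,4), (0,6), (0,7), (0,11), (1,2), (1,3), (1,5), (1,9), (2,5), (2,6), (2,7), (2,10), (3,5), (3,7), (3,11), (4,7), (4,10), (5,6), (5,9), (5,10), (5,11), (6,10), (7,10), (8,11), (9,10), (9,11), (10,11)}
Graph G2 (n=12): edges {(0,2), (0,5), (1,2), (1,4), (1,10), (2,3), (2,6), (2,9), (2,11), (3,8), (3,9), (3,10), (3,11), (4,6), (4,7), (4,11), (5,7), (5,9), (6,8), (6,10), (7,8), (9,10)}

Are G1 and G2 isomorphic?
No, not isomorphic

The graphs are NOT isomorphic.

Counting triangles (3-cliques): G1 has 15, G2 has 3.
Triangle count is an isomorphism invariant, so differing triangle counts rule out isomorphism.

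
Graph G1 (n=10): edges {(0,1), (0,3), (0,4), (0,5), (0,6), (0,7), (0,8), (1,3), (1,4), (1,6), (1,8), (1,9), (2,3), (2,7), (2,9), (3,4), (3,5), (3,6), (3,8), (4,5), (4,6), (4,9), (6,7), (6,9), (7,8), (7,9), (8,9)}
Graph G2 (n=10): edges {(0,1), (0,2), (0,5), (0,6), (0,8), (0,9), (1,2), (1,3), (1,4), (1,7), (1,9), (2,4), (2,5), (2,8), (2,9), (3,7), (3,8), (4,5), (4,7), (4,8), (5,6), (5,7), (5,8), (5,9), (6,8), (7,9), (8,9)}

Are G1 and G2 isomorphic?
Yes, isomorphic

The graphs are isomorphic.
One valid mapping φ: V(G1) → V(G2): 0→5, 1→2, 2→3, 3→8, 4→0, 5→6, 6→9, 7→7, 8→4, 9→1

Verify φ preserves adjacency — for each edge of G1, its image is an edge of G2:
  (0,1) → (φ(0),φ(1)) = (2,5) ∈ E(G2) ✓
  (0,3) → (φ(0),φ(3)) = (5,8) ∈ E(G2) ✓
  (0,4) → (φ(0),φ(4)) = (0,5) ∈ E(G2) ✓
  (0,5) → (φ(0),φ(5)) = (5,6) ∈ E(G2) ✓
  (0,6) → (φ(0),φ(6)) = (5,9) ∈ E(G2) ✓
  (0,7) → (φ(0),φ(7)) = (5,7) ∈ E(G2) ✓
  (0,8) → (φ(0),φ(8)) = (4,5) ∈ E(G2) ✓
  (1,3) → (φ(1),φ(3)) = (2,8) ∈ E(G2) ✓
  (1,4) → (φ(1),φ(4)) = (0,2) ∈ E(G2) ✓
  (1,6) → (φ(1),φ(6)) = (2,9) ∈ E(G2) ✓
  (1,8) → (φ(1),φ(8)) = (2,4) ∈ E(G2) ✓
  (1,9) → (φ(1),φ(9)) = (1,2) ∈ E(G2) ✓
  (2,3) → (φ(2),φ(3)) = (3,8) ∈ E(G2) ✓
  (2,7) → (φ(2),φ(7)) = (3,7) ∈ E(G2) ✓
  (2,9) → (φ(2),φ(9)) = (1,3) ∈ E(G2) ✓
  (3,4) → (φ(3),φ(4)) = (0,8) ∈ E(G2) ✓
  (3,5) → (φ(3),φ(5)) = (6,8) ∈ E(G2) ✓
  (3,6) → (φ(3),φ(6)) = (8,9) ∈ E(G2) ✓
  (3,8) → (φ(3),φ(8)) = (4,8) ∈ E(G2) ✓
  (4,5) → (φ(4),φ(5)) = (0,6) ∈ E(G2) ✓
  (4,6) → (φ(4),φ(6)) = (0,9) ∈ E(G2) ✓
  (4,9) → (φ(4),φ(9)) = (0,1) ∈ E(G2) ✓
  (6,7) → (φ(6),φ(7)) = (7,9) ∈ E(G2) ✓
  (6,9) → (φ(6),φ(9)) = (1,9) ∈ E(G2) ✓
  (7,8) → (φ(7),φ(8)) = (4,7) ∈ E(G2) ✓
  (7,9) → (φ(7),φ(9)) = (1,7) ∈ E(G2) ✓
  (8,9) → (φ(8),φ(9)) = (1,4) ∈ E(G2) ✓
All 27 edges of G1 map to edges of G2, and |E(G1)| = |E(G2)| = 27, so φ is a bijection on edges as well as vertices. Hence G1 ≅ G2.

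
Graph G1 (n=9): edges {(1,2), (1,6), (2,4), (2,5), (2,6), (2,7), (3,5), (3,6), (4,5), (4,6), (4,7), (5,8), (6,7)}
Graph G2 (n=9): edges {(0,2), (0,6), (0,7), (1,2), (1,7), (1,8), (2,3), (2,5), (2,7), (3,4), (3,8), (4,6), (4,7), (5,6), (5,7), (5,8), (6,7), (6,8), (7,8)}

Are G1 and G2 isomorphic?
No, not isomorphic

The graphs are NOT isomorphic.

Connected components of G1: 2 component(s) with vertex sets [[0], [1, 2, 3, 4, 5, 6, 7, 8]], sizes [1, 8].
Connected components of G2: 1 component(s) with vertex sets [[0, 1, 2, 3, 4, 5, 6, 7, 8]], sizes [9].
The number of connected components (and the multiset of component sizes) is an isomorphism invariant — an isomorphism maps each component of G1 bijectively onto a component of G2. Since G1 has 2 component(s) and G2 has 1, they cannot be isomorphic.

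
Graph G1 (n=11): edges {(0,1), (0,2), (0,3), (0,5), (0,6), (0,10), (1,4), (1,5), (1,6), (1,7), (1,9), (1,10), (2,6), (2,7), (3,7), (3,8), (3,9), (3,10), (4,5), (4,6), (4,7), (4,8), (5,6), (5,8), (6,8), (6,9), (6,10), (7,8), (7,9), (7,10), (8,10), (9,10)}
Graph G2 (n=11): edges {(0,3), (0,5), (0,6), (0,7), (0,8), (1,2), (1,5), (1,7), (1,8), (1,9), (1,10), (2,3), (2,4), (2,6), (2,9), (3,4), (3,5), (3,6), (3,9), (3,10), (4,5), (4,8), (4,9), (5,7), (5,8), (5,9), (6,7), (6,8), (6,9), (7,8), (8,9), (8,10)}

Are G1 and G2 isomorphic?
Yes, isomorphic

The graphs are isomorphic.
One valid mapping φ: V(G1) → V(G2): 0→1, 1→5, 2→10, 3→2, 4→0, 5→7, 6→8, 7→3, 8→6, 9→4, 10→9

Verify φ preserves adjacency — for each edge of G1, its image is an edge of G2:
  (0,1) → (φ(0),φ(1)) = (1,5) ∈ E(G2) ✓
  (0,2) → (φ(0),φ(2)) = (1,10) ∈ E(G2) ✓
  (0,3) → (φ(0),φ(3)) = (1,2) ∈ E(G2) ✓
  (0,5) → (φ(0),φ(5)) = (1,7) ∈ E(G2) ✓
  (0,6) → (φ(0),φ(6)) = (1,8) ∈ E(G2) ✓
  (0,10) → (φ(0),φ(10)) = (1,9) ∈ E(G2) ✓
  (1,4) → (φ(1),φ(4)) = (0,5) ∈ E(G2) ✓
  (1,5) → (φ(1),φ(5)) = (5,7) ∈ E(G2) ✓
  (1,6) → (φ(1),φ(6)) = (5,8) ∈ E(G2) ✓
  (1,7) → (φ(1),φ(7)) = (3,5) ∈ E(G2) ✓
  (1,9) → (φ(1),φ(9)) = (4,5) ∈ E(G2) ✓
  (1,10) → (φ(1),φ(10)) = (5,9) ∈ E(G2) ✓
  (2,6) → (φ(2),φ(6)) = (8,10) ∈ E(G2) ✓
  (2,7) → (φ(2),φ(7)) = (3,10) ∈ E(G2) ✓
  (3,7) → (φ(3),φ(7)) = (2,3) ∈ E(G2) ✓
  (3,8) → (φ(3),φ(8)) = (2,6) ∈ E(G2) ✓
  (3,9) → (φ(3),φ(9)) = (2,4) ∈ E(G2) ✓
  (3,10) → (φ(3),φ(10)) = (2,9) ∈ E(G2) ✓
  (4,5) → (φ(4),φ(5)) = (0,7) ∈ E(G2) ✓
  (4,6) → (φ(4),φ(6)) = (0,8) ∈ E(G2) ✓
  (4,7) → (φ(4),φ(7)) = (0,3) ∈ E(G2) ✓
  (4,8) → (φ(4),φ(8)) = (0,6) ∈ E(G2) ✓
  (5,6) → (φ(5),φ(6)) = (7,8) ∈ E(G2) ✓
  (5,8) → (φ(5),φ(8)) = (6,7) ∈ E(G2) ✓
  (6,8) → (φ(6),φ(8)) = (6,8) ∈ E(G2) ✓
  (6,9) → (φ(6),φ(9)) = (4,8) ∈ E(G2) ✓
  (6,10) → (φ(6),φ(10)) = (8,9) ∈ E(G2) ✓
  (7,8) → (φ(7),φ(8)) = (3,6) ∈ E(G2) ✓
  (7,9) → (φ(7),φ(9)) = (3,4) ∈ E(G2) ✓
  (7,10) → (φ(7),φ(10)) = (3,9) ∈ E(G2) ✓
  (8,10) → (φ(8),φ(10)) = (6,9) ∈ E(G2) ✓
  (9,10) → (φ(9),φ(10)) = (4,9) ∈ E(G2) ✓
All 32 edges of G1 map to edges of G2, and |E(G1)| = |E(G2)| = 32, so φ is a bijection on edges as well as vertices. Hence G1 ≅ G2.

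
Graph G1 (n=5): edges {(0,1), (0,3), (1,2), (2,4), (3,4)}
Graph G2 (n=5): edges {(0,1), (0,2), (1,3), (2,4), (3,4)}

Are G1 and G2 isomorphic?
Yes, isomorphic

The graphs are isomorphic.
One valid mapping φ: V(G1) → V(G2): 0→4, 1→3, 2→1, 3→2, 4→0

Verify φ preserves adjacency — for each edge of G1, its image is an edge of G2:
  (0,1) → (φ(0),φ(1)) = (3,4) ∈ E(G2) ✓
  (0,3) → (φ(0),φ(3)) = (2,4) ∈ E(G2) ✓
  (1,2) → (φ(1),φ(2)) = (1,3) ∈ E(G2) ✓
  (2,4) → (φ(2),φ(4)) = (0,1) ∈ E(G2) ✓
  (3,4) → (φ(3),φ(4)) = (0,2) ∈ E(G2) ✓
All 5 edges of G1 map to edges of G2, and |E(G1)| = |E(G2)| = 5, so φ is a bijection on edges as well as vertices. Hence G1 ≅ G2.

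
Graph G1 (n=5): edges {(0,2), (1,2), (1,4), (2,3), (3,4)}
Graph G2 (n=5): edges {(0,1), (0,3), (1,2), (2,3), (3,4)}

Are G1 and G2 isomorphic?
Yes, isomorphic

The graphs are isomorphic.
One valid mapping φ: V(G1) → V(G2): 0→4, 1→0, 2→3, 3→2, 4→1

Verify φ preserves adjacency — for each edge of G1, its image is an edge of G2:
  (0,2) → (φ(0),φ(2)) = (3,4) ∈ E(G2) ✓
  (1,2) → (φ(1),φ(2)) = (0,3) ∈ E(G2) ✓
  (1,4) → (φ(1),φ(4)) = (0,1) ∈ E(G2) ✓
  (2,3) → (φ(2),φ(3)) = (2,3) ∈ E(G2) ✓
  (3,4) → (φ(3),φ(4)) = (1,2) ∈ E(G2) ✓
All 5 edges of G1 map to edges of G2, and |E(G1)| = |E(G2)| = 5, so φ is a bijection on edges as well as vertices. Hence G1 ≅ G2.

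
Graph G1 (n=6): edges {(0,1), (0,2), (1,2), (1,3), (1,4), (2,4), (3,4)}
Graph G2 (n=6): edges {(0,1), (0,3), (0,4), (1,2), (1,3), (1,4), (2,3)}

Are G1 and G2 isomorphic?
Yes, isomorphic

The graphs are isomorphic.
One valid mapping φ: V(G1) → V(G2): 0→2, 1→1, 2→3, 3→4, 4→0, 5→5

Verify φ preserves adjacency — for each edge of G1, its image is an edge of G2:
  (0,1) → (φ(0),φ(1)) = (1,2) ∈ E(G2) ✓
  (0,2) → (φ(0),φ(2)) = (2,3) ∈ E(G2) ✓
  (1,2) → (φ(1),φ(2)) = (1,3) ∈ E(G2) ✓
  (1,3) → (φ(1),φ(3)) = (1,4) ∈ E(G2) ✓
  (1,4) → (φ(1),φ(4)) = (0,1) ∈ E(G2) ✓
  (2,4) → (φ(2),φ(4)) = (0,3) ∈ E(G2) ✓
  (3,4) → (φ(3),φ(4)) = (0,4) ∈ E(G2) ✓
All 7 edges of G1 map to edges of G2, and |E(G1)| = |E(G2)| = 7, so φ is a bijection on edges as well as vertices. Hence G1 ≅ G2.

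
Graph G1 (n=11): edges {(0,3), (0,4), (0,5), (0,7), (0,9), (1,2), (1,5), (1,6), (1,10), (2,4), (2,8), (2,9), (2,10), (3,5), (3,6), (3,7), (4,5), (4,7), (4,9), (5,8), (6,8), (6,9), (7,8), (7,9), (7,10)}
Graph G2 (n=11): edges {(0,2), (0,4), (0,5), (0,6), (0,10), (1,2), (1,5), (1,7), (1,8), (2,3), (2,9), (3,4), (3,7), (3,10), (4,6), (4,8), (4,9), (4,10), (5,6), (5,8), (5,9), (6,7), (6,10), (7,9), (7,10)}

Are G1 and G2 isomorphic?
Yes, isomorphic

The graphs are isomorphic.
One valid mapping φ: V(G1) → V(G2): 0→10, 1→1, 2→5, 3→3, 4→6, 5→7, 6→2, 7→4, 8→9, 9→0, 10→8

Verify φ preserves adjacency — for each edge of G1, its image is an edge of G2:
  (0,3) → (φ(0),φ(3)) = (3,10) ∈ E(G2) ✓
  (0,4) → (φ(0),φ(4)) = (6,10) ∈ E(G2) ✓
  (0,5) → (φ(0),φ(5)) = (7,10) ∈ E(G2) ✓
  (0,7) → (φ(0),φ(7)) = (4,10) ∈ E(G2) ✓
  (0,9) → (φ(0),φ(9)) = (0,10) ∈ E(G2) ✓
  (1,2) → (φ(1),φ(2)) = (1,5) ∈ E(G2) ✓
  (1,5) → (φ(1),φ(5)) = (1,7) ∈ E(G2) ✓
  (1,6) → (φ(1),φ(6)) = (1,2) ∈ E(G2) ✓
  (1,10) → (φ(1),φ(10)) = (1,8) ∈ E(G2) ✓
  (2,4) → (φ(2),φ(4)) = (5,6) ∈ E(G2) ✓
  (2,8) → (φ(2),φ(8)) = (5,9) ∈ E(G2) ✓
  (2,9) → (φ(2),φ(9)) = (0,5) ∈ E(G2) ✓
  (2,10) → (φ(2),φ(10)) = (5,8) ∈ E(G2) ✓
  (3,5) → (φ(3),φ(5)) = (3,7) ∈ E(G2) ✓
  (3,6) → (φ(3),φ(6)) = (2,3) ∈ E(G2) ✓
  (3,7) → (φ(3),φ(7)) = (3,4) ∈ E(G2) ✓
  (4,5) → (φ(4),φ(5)) = (6,7) ∈ E(G2) ✓
  (4,7) → (φ(4),φ(7)) = (4,6) ∈ E(G2) ✓
  (4,9) → (φ(4),φ(9)) = (0,6) ∈ E(G2) ✓
  (5,8) → (φ(5),φ(8)) = (7,9) ∈ E(G2) ✓
  (6,8) → (φ(6),φ(8)) = (2,9) ∈ E(G2) ✓
  (6,9) → (φ(6),φ(9)) = (0,2) ∈ E(G2) ✓
  (7,8) → (φ(7),φ(8)) = (4,9) ∈ E(G2) ✓
  (7,9) → (φ(7),φ(9)) = (0,4) ∈ E(G2) ✓
  (7,10) → (φ(7),φ(10)) = (4,8) ∈ E(G2) ✓
All 25 edges of G1 map to edges of G2, and |E(G1)| = |E(G2)| = 25, so φ is a bijection on edges as well as vertices. Hence G1 ≅ G2.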